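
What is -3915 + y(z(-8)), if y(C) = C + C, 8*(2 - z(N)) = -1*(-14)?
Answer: -7829/2 ≈ -3914.5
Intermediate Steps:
z(N) = ¼ (z(N) = 2 - (-1)*(-14)/8 = 2 - ⅛*14 = 2 - 7/4 = ¼)
y(C) = 2*C
-3915 + y(z(-8)) = -3915 + 2*(¼) = -3915 + ½ = -7829/2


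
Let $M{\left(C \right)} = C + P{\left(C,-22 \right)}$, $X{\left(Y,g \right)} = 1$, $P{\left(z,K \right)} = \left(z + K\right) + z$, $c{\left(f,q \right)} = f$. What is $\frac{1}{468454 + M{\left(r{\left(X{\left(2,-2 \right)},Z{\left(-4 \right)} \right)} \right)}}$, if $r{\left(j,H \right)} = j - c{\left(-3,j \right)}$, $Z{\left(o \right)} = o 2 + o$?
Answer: $\frac{1}{468444} \approx 2.1347 \cdot 10^{-6}$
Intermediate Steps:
$P{\left(z,K \right)} = K + 2 z$ ($P{\left(z,K \right)} = \left(K + z\right) + z = K + 2 z$)
$Z{\left(o \right)} = 3 o$ ($Z{\left(o \right)} = 2 o + o = 3 o$)
$r{\left(j,H \right)} = 3 + j$ ($r{\left(j,H \right)} = j - -3 = j + 3 = 3 + j$)
$M{\left(C \right)} = -22 + 3 C$ ($M{\left(C \right)} = C + \left(-22 + 2 C\right) = -22 + 3 C$)
$\frac{1}{468454 + M{\left(r{\left(X{\left(2,-2 \right)},Z{\left(-4 \right)} \right)} \right)}} = \frac{1}{468454 - \left(22 - 3 \left(3 + 1\right)\right)} = \frac{1}{468454 + \left(-22 + 3 \cdot 4\right)} = \frac{1}{468454 + \left(-22 + 12\right)} = \frac{1}{468454 - 10} = \frac{1}{468444}$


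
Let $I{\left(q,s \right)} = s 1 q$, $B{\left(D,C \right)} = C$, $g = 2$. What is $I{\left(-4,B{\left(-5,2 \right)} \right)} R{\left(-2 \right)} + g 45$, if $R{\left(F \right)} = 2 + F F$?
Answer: $42$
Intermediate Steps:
$R{\left(F \right)} = 2 + F^{2}$
$I{\left(q,s \right)} = q s$ ($I{\left(q,s \right)} = s q = q s$)
$I{\left(-4,B{\left(-5,2 \right)} \right)} R{\left(-2 \right)} + g 45 = \left(-4\right) 2 \left(2 + \left(-2\right)^{2}\right) + 2 \cdot 45 = - 8 \left(2 + 4\right) + 90 = \left(-8\right) 6 + 90 = -48 + 90 = 42$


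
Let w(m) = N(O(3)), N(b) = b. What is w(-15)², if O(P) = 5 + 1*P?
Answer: 64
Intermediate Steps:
O(P) = 5 + P
w(m) = 8 (w(m) = 5 + 3 = 8)
w(-15)² = 8² = 64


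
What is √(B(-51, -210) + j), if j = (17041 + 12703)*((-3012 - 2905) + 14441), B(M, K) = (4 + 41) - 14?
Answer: √253537887 ≈ 15923.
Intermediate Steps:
B(M, K) = 31 (B(M, K) = 45 - 14 = 31)
j = 253537856 (j = 29744*(-5917 + 14441) = 29744*8524 = 253537856)
√(B(-51, -210) + j) = √(31 + 253537856) = √253537887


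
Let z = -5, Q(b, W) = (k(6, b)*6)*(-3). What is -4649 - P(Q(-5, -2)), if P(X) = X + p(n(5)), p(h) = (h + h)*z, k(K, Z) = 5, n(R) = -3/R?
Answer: -4565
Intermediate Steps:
Q(b, W) = -90 (Q(b, W) = (5*6)*(-3) = 30*(-3) = -90)
p(h) = -10*h (p(h) = (h + h)*(-5) = (2*h)*(-5) = -10*h)
P(X) = 6 + X (P(X) = X - (-30)/5 = X - 10*(-⅗) = X + 6 = 6 + X)
-4649 - P(Q(-5, -2)) = -4649 - (6 - 90) = -4649 - 1*(-84) = -4649 + 84 = -4565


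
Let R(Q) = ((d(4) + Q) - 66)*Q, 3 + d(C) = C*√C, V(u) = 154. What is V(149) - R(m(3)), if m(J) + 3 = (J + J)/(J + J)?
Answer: 28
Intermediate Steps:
d(C) = -3 + C^(3/2) (d(C) = -3 + C*√C = -3 + C^(3/2))
m(J) = -2 (m(J) = -3 + (J + J)/(J + J) = -3 + (2*J)/((2*J)) = -3 + (2*J)*(1/(2*J)) = -3 + 1 = -2)
R(Q) = Q*(-61 + Q) (R(Q) = (((-3 + 4^(3/2)) + Q) - 66)*Q = (((-3 + 8) + Q) - 66)*Q = ((5 + Q) - 66)*Q = (-61 + Q)*Q = Q*(-61 + Q))
V(149) - R(m(3)) = 154 - (-2)*(-61 - 2) = 154 - (-2)*(-63) = 154 - 1*126 = 154 - 126 = 28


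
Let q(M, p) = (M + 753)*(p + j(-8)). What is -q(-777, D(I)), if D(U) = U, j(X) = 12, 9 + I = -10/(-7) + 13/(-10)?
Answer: 2628/35 ≈ 75.086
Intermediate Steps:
I = -621/70 (I = -9 + (-10/(-7) + 13/(-10)) = -9 + (-10*(-⅐) + 13*(-⅒)) = -9 + (10/7 - 13/10) = -9 + 9/70 = -621/70 ≈ -8.8714)
q(M, p) = (12 + p)*(753 + M) (q(M, p) = (M + 753)*(p + 12) = (753 + M)*(12 + p) = (12 + p)*(753 + M))
-q(-777, D(I)) = -(9036 + 12*(-777) + 753*(-621/70) - 777*(-621/70)) = -(9036 - 9324 - 467613/70 + 68931/10) = -1*(-2628/35) = 2628/35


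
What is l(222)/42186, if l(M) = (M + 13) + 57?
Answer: 146/21093 ≈ 0.0069217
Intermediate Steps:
l(M) = 70 + M (l(M) = (13 + M) + 57 = 70 + M)
l(222)/42186 = (70 + 222)/42186 = 292*(1/42186) = 146/21093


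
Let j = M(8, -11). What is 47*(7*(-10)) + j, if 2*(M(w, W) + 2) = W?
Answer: -6595/2 ≈ -3297.5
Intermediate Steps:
M(w, W) = -2 + W/2
j = -15/2 (j = -2 + (½)*(-11) = -2 - 11/2 = -15/2 ≈ -7.5000)
47*(7*(-10)) + j = 47*(7*(-10)) - 15/2 = 47*(-70) - 15/2 = -3290 - 15/2 = -6595/2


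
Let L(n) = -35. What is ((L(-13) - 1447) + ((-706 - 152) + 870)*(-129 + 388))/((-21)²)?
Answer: 542/147 ≈ 3.6871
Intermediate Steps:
((L(-13) - 1447) + ((-706 - 152) + 870)*(-129 + 388))/((-21)²) = ((-35 - 1447) + ((-706 - 152) + 870)*(-129 + 388))/((-21)²) = (-1482 + (-858 + 870)*259)/441 = (-1482 + 12*259)*(1/441) = (-1482 + 3108)*(1/441) = 1626*(1/441) = 542/147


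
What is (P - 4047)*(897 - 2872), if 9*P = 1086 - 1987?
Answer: 73714900/9 ≈ 8.1905e+6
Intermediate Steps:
P = -901/9 (P = (1086 - 1987)/9 = (⅑)*(-901) = -901/9 ≈ -100.11)
(P - 4047)*(897 - 2872) = (-901/9 - 4047)*(897 - 2872) = -37324/9*(-1975) = 73714900/9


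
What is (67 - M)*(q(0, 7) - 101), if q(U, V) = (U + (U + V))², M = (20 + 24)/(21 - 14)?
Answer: -22100/7 ≈ -3157.1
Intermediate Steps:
M = 44/7 ≈ 6.2857
q(U, V) = (V + 2*U)²
(67 - M)*(q(0, 7) - 101) = (67 - 1*44/7)*((7 + 2*0)² - 101) = (67 - 44/7)*((7 + 0)² - 101) = 425*(7² - 101)/7 = 425*(49 - 101)/7 = (425/7)*(-52) = -22100/7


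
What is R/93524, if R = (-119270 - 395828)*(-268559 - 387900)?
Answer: 169070358991/46762 ≈ 3.6156e+6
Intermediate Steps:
R = 338140717982 (R = -515098*(-656459) = 338140717982)
R/93524 = 338140717982/93524 = 338140717982*(1/93524) = 169070358991/46762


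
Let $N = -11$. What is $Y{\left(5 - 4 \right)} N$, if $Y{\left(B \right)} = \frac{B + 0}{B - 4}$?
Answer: $\frac{11}{3} \approx 3.6667$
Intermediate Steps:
$Y{\left(B \right)} = \frac{B}{-4 + B}$
$Y{\left(5 - 4 \right)} N = \frac{5 - 4}{-4 + \left(5 - 4\right)} \left(-11\right) = 1 \frac{1}{-4 + 1} \left(-11\right) = 1 \frac{1}{-3} \left(-11\right) = 1 \left(- \frac{1}{3}\right) \left(-11\right) = \left(- \frac{1}{3}\right) \left(-11\right) = \frac{11}{3}$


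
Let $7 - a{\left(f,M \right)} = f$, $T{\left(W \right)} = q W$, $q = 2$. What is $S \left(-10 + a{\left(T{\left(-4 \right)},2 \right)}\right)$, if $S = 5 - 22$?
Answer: $-85$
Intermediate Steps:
$T{\left(W \right)} = 2 W$
$a{\left(f,M \right)} = 7 - f$
$S = -17$
$S \left(-10 + a{\left(T{\left(-4 \right)},2 \right)}\right) = - 17 \left(-10 - \left(-7 + 2 \left(-4\right)\right)\right) = - 17 \left(-10 + \left(7 - -8\right)\right) = - 17 \left(-10 + \left(7 + 8\right)\right) = - 17 \left(-10 + 15\right) = \left(-17\right) 5 = -85$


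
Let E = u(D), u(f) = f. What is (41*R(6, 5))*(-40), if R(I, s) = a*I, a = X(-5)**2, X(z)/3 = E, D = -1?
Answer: -88560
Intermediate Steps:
E = -1
X(z) = -3 (X(z) = 3*(-1) = -3)
a = 9 (a = (-3)**2 = 9)
R(I, s) = 9*I
(41*R(6, 5))*(-40) = (41*(9*6))*(-40) = (41*54)*(-40) = 2214*(-40) = -88560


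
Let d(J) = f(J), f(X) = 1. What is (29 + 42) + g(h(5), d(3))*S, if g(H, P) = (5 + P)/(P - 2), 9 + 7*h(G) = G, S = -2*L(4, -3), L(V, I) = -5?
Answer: 11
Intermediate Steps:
d(J) = 1
S = 10 (S = -2*(-5) = 10)
h(G) = -9/7 + G/7
g(H, P) = (5 + P)/(-2 + P)
(29 + 42) + g(h(5), d(3))*S = (29 + 42) + ((5 + 1)/(-2 + 1))*10 = 71 + (6/(-1))*10 = 71 - 1*6*10 = 71 - 6*10 = 71 - 60 = 11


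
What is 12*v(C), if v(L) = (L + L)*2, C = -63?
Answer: -3024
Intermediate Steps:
v(L) = 4*L (v(L) = (2*L)*2 = 4*L)
12*v(C) = 12*(4*(-63)) = 12*(-252) = -3024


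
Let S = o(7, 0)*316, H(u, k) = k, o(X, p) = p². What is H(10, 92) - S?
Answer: 92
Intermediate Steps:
S = 0 (S = 0²*316 = 0*316 = 0)
H(10, 92) - S = 92 - 1*0 = 92 + 0 = 92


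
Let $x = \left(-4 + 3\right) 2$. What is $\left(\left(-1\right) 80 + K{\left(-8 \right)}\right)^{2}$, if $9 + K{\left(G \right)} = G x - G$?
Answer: $4225$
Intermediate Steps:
$x = -2$ ($x = \left(-1\right) 2 = -2$)
$K{\left(G \right)} = -9 - 3 G$ ($K{\left(G \right)} = -9 + \left(G \left(-2\right) - G\right) = -9 - 3 G$)
$\left(\left(-1\right) 80 + K{\left(-8 \right)}\right)^{2} = \left(\left(-1\right) 80 - -15\right)^{2} = \left(-80 + \left(-9 + 24\right)\right)^{2} = \left(-80 + 15\right)^{2} = \left(-65\right)^{2} = 4225$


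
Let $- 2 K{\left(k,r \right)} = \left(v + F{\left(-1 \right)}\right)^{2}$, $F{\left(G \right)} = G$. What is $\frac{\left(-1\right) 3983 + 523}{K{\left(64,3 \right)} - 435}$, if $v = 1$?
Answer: $\frac{692}{87} \approx 7.954$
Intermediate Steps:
$K{\left(k,r \right)} = 0$ ($K{\left(k,r \right)} = - \frac{\left(1 - 1\right)^{2}}{2} = - \frac{0^{2}}{2} = \left(- \frac{1}{2}\right) 0 = 0$)
$\frac{\left(-1\right) 3983 + 523}{K{\left(64,3 \right)} - 435} = \frac{\left(-1\right) 3983 + 523}{0 - 435} = \frac{-3983 + 523}{-435} = \left(-3460\right) \left(- \frac{1}{435}\right) = \frac{692}{87}$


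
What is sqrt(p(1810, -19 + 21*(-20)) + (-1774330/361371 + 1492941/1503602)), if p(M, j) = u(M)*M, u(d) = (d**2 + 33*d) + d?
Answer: sqrt(1783571198452625540871696076579842)/543358158342 ≈ 77725.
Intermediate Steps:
u(d) = d**2 + 34*d
p(M, j) = M**2*(34 + M) (p(M, j) = (M*(34 + M))*M = M**2*(34 + M))
sqrt(p(1810, -19 + 21*(-20)) + (-1774330/361371 + 1492941/1503602)) = sqrt(1810**2*(34 + 1810) + (-1774330/361371 + 1492941/1503602)) = sqrt(3276100*1844 + (-1774330*1/361371 + 1492941*(1/1503602))) = sqrt(6041128400 + (-1774330/361371 + 1492941/1503602)) = sqrt(6041128400 - 2128380554549/543358158342) = sqrt(3282496399603172558251/543358158342) = sqrt(1783571198452625540871696076579842)/543358158342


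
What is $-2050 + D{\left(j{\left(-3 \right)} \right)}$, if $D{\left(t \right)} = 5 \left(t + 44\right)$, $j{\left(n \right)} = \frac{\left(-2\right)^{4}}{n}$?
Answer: $- \frac{5570}{3} \approx -1856.7$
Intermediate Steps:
$j{\left(n \right)} = \frac{16}{n}$
$D{\left(t \right)} = 220 + 5 t$ ($D{\left(t \right)} = 5 \left(44 + t\right) = 220 + 5 t$)
$-2050 + D{\left(j{\left(-3 \right)} \right)} = -2050 + \left(220 + 5 \frac{16}{-3}\right) = -2050 + \left(220 + 5 \cdot 16 \left(- \frac{1}{3}\right)\right) = -2050 + \left(220 + 5 \left(- \frac{16}{3}\right)\right) = -2050 + \left(220 - \frac{80}{3}\right) = -2050 + \frac{580}{3} = - \frac{5570}{3}$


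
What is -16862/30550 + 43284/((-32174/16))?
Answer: -5424934297/245728925 ≈ -22.077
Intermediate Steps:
-16862/30550 + 43284/((-32174/16)) = -16862*1/30550 + 43284/((-32174*1/16)) = -8431/15275 + 43284/(-16087/8) = -8431/15275 + 43284*(-8/16087) = -8431/15275 - 346272/16087 = -5424934297/245728925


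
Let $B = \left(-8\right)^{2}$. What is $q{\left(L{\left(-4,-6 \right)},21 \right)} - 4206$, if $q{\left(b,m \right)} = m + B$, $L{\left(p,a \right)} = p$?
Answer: $-4121$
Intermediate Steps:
$B = 64$
$q{\left(b,m \right)} = 64 + m$ ($q{\left(b,m \right)} = m + 64 = 64 + m$)
$q{\left(L{\left(-4,-6 \right)},21 \right)} - 4206 = \left(64 + 21\right) - 4206 = 85 - 4206 = -4121$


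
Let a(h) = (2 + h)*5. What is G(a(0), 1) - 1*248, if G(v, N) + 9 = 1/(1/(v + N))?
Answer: -246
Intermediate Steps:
a(h) = 10 + 5*h
G(v, N) = -9 + N + v (G(v, N) = -9 + 1/(1/(v + N)) = -9 + 1/(1/(N + v)) = -9 + (N + v) = -9 + N + v)
G(a(0), 1) - 1*248 = (-9 + 1 + (10 + 5*0)) - 1*248 = (-9 + 1 + (10 + 0)) - 248 = (-9 + 1 + 10) - 248 = 2 - 248 = -246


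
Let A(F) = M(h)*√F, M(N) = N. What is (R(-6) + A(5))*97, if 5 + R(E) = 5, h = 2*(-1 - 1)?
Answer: -388*√5 ≈ -867.59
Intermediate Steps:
h = -4 (h = 2*(-2) = -4)
R(E) = 0 (R(E) = -5 + 5 = 0)
A(F) = -4*√F
(R(-6) + A(5))*97 = (0 - 4*√5)*97 = -4*√5*97 = -388*√5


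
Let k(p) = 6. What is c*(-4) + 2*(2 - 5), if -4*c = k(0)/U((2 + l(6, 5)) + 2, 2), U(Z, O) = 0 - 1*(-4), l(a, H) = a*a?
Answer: -9/2 ≈ -4.5000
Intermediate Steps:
l(a, H) = a²
U(Z, O) = 4 (U(Z, O) = 0 + 4 = 4)
c = -3/8 (c = -3/(2*4) = -¼*3/2 = -3/8 ≈ -0.37500)
c*(-4) + 2*(2 - 5) = -3/8*(-4) + 2*(2 - 5) = 3/2 + 2*(-3) = 3/2 - 6 = -9/2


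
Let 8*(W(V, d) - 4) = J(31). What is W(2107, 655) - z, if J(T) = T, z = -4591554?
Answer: 36732495/8 ≈ 4.5916e+6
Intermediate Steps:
W(V, d) = 63/8 (W(V, d) = 4 + (⅛)*31 = 4 + 31/8 = 63/8)
W(2107, 655) - z = 63/8 - 1*(-4591554) = 63/8 + 4591554 = 36732495/8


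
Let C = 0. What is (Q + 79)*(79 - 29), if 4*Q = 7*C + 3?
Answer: 7975/2 ≈ 3987.5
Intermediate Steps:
Q = 3/4 (Q = (7*0 + 3)/4 = (0 + 3)/4 = (1/4)*3 = 3/4 ≈ 0.75000)
(Q + 79)*(79 - 29) = (3/4 + 79)*(79 - 29) = (319/4)*50 = 7975/2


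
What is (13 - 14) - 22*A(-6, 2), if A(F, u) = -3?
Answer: 65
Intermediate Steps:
(13 - 14) - 22*A(-6, 2) = (13 - 14) - 22*(-3) = -1 + 66 = 65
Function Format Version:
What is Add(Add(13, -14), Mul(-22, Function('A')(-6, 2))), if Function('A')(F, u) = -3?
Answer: 65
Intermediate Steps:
Add(Add(13, -14), Mul(-22, Function('A')(-6, 2))) = Add(Add(13, -14), Mul(-22, -3)) = Add(-1, 66) = 65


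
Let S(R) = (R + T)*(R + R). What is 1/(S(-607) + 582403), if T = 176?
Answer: 1/1105637 ≈ 9.0446e-7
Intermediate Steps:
S(R) = 2*R*(176 + R) (S(R) = (R + 176)*(R + R) = (176 + R)*(2*R) = 2*R*(176 + R))
1/(S(-607) + 582403) = 1/(2*(-607)*(176 - 607) + 582403) = 1/(2*(-607)*(-431) + 582403) = 1/(523234 + 582403) = 1/1105637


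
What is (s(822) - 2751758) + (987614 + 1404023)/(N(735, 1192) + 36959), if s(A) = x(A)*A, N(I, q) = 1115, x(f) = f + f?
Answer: -53316057223/38074 ≈ -1.4003e+6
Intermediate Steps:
x(f) = 2*f
s(A) = 2*A² (s(A) = (2*A)*A = 2*A²)
(s(822) - 2751758) + (987614 + 1404023)/(N(735, 1192) + 36959) = (2*822² - 2751758) + (987614 + 1404023)/(1115 + 36959) = (2*675684 - 2751758) + 2391637/38074 = (1351368 - 2751758) + 2391637*(1/38074) = -1400390 + 2391637/38074 = -53316057223/38074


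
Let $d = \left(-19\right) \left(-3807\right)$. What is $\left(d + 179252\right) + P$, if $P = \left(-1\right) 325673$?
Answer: $-74088$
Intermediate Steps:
$d = 72333$
$P = -325673$
$\left(d + 179252\right) + P = \left(72333 + 179252\right) - 325673 = 251585 - 325673 = -74088$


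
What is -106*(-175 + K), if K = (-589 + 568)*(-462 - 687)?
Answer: -2539124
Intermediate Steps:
K = 24129 (K = -21*(-1149) = 24129)
-106*(-175 + K) = -106*(-175 + 24129) = -106*23954 = -2539124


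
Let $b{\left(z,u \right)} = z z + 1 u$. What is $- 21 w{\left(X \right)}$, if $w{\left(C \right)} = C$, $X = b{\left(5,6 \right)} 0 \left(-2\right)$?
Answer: $0$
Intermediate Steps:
$b{\left(z,u \right)} = u + z^{2}$ ($b{\left(z,u \right)} = z^{2} + u = u + z^{2}$)
$X = 0$ ($X = \left(6 + 5^{2}\right) 0 \left(-2\right) = \left(6 + 25\right) 0 \left(-2\right) = 31 \cdot 0 \left(-2\right) = 0 \left(-2\right) = 0$)
$- 21 w{\left(X \right)} = \left(-21\right) 0 = 0$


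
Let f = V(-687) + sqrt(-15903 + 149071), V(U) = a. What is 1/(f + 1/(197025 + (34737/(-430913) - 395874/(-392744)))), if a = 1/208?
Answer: -57877085996863149348047375091241680/1601443521912233624803102243766273635190303 + 48102953327850012002744655814930473984*sqrt(8323)/1601443521912233624803102243766273635190303 ≈ 0.0027403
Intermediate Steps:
a = 1/208 ≈ 0.0048077
V(U) = 1/208
f = 1/208 + 4*sqrt(8323) (f = 1/208 + sqrt(-15903 + 149071) = 1/208 + sqrt(133168) = 1/208 + 4*sqrt(8323) ≈ 364.93)
1/(f + 1/(197025 + (34737/(-430913) - 395874/(-392744)))) = 1/((1/208 + 4*sqrt(8323)) + 1/(197025 + (34737/(-430913) - 395874/(-392744)))) = 1/((1/208 + 4*sqrt(8323)) + 1/(197025 + (34737*(-1/430913) - 395874*(-1/392744)))) = 1/((1/208 + 4*sqrt(8323)) + 1/(197025 + (-34737/430913 + 197937/196372))) = 1/((1/208 + 4*sqrt(8323)) + 1/(197025 + 78472252317/84619247636)) = 1/((1/208 + 4*sqrt(8323)) + 1/(16672185737735217/84619247636)) = 1/((1/208 + 4*sqrt(8323)) + 84619247636/16672185737735217) = 1/(16689786541243505/3467814633448925136 + 4*sqrt(8323))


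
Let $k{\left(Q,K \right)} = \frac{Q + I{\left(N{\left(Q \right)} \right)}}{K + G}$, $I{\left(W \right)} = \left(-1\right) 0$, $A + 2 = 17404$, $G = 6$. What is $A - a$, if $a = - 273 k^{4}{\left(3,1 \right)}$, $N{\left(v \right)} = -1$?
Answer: $\frac{5972045}{343} \approx 17411.0$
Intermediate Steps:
$A = 17402$ ($A = -2 + 17404 = 17402$)
$I{\left(W \right)} = 0$
$k{\left(Q,K \right)} = \frac{Q}{6 + K}$ ($k{\left(Q,K \right)} = \frac{Q + 0}{K + 6} = \frac{Q}{6 + K}$)
$a = - \frac{3159}{343}$ ($a = - 273 \left(\frac{3}{6 + 1}\right)^{4} = - 273 \left(\frac{3}{7}\right)^{4} = \left(-273\right) \frac{81}{2401} = - \frac{3159}{343} \approx -9.2099$)
$A - a = 17402 - - \frac{3159}{343} = 17402 + \frac{3159}{343} = \frac{5972045}{343}$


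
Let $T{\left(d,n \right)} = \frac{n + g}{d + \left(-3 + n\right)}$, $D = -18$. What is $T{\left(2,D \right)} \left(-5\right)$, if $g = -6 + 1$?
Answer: $- \frac{115}{19} \approx -6.0526$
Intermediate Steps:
$g = -5$
$T{\left(d,n \right)} = \frac{-5 + n}{-3 + d + n}$ ($T{\left(d,n \right)} = \frac{n - 5}{d + \left(-3 + n\right)} = \frac{-5 + n}{-3 + d + n}$)
$T{\left(2,D \right)} \left(-5\right) = \frac{-5 - 18}{-3 + 2 - 18} \left(-5\right) = \frac{1}{-19} \left(-23\right) \left(-5\right) = \left(- \frac{1}{19}\right) \left(-23\right) \left(-5\right) = \frac{23}{19} \left(-5\right) = - \frac{115}{19}$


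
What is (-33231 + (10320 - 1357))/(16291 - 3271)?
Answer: -6067/3255 ≈ -1.8639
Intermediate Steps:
(-33231 + (10320 - 1357))/(16291 - 3271) = (-33231 + 8963)/13020 = -24268*1/13020 = -6067/3255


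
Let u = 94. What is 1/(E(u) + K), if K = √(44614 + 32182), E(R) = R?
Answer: -47/33980 + √19199/33980 ≈ 0.0026945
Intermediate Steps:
K = 2*√19199 (K = √76796 = 2*√19199 ≈ 277.12)
1/(E(u) + K) = 1/(94 + 2*√19199)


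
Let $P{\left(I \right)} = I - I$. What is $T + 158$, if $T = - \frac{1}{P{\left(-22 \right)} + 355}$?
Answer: $\frac{56089}{355} \approx 158.0$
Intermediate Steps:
$P{\left(I \right)} = 0$
$T = - \frac{1}{355}$ ($T = - \frac{1}{0 + 355} = - \frac{1}{355} \approx -0.0028169$)
$T + 158 = - \frac{1}{355} + 158 = \frac{56089}{355}$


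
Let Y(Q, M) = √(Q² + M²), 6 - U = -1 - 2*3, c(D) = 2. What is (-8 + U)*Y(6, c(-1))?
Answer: 10*√10 ≈ 31.623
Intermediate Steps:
U = 13 (U = 6 - (-1 - 2*3) = 6 - (-1 - 6) = 6 - 1*(-7) = 6 + 7 = 13)
Y(Q, M) = √(M² + Q²)
(-8 + U)*Y(6, c(-1)) = (-8 + 13)*√(2² + 6²) = 5*√(4 + 36) = 5*√40 = 5*(2*√10) = 10*√10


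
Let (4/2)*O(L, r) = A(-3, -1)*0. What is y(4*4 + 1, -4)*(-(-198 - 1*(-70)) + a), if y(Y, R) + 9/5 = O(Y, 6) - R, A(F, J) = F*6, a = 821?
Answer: 10439/5 ≈ 2087.8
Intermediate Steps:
A(F, J) = 6*F
O(L, r) = 0 (O(L, r) = ((6*(-3))*0)/2 = (-18*0)/2 = (1/2)*0 = 0)
y(Y, R) = -9/5 - R (y(Y, R) = -9/5 + (0 - R) = -9/5 - R)
y(4*4 + 1, -4)*(-(-198 - 1*(-70)) + a) = (-9/5 - 1*(-4))*(-(-198 - 1*(-70)) + 821) = (-9/5 + 4)*(-(-198 + 70) + 821) = 11*(-1*(-128) + 821)/5 = 11*(128 + 821)/5 = (11/5)*949 = 10439/5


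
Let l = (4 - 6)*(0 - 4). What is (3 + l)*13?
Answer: 143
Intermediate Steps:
l = 8 (l = -2*(-4) = 8)
(3 + l)*13 = (3 + 8)*13 = 11*13 = 143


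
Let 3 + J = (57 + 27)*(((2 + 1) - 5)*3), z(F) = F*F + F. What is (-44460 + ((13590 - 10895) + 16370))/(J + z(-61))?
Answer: -8465/1051 ≈ -8.0542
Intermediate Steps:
z(F) = F + F² (z(F) = F² + F = F + F²)
J = -507 (J = -3 + (57 + 27)*(((2 + 1) - 5)*3) = -3 + 84*((3 - 5)*3) = -3 + 84*(-2*3) = -3 + 84*(-6) = -3 - 504 = -507)
(-44460 + ((13590 - 10895) + 16370))/(J + z(-61)) = (-44460 + ((13590 - 10895) + 16370))/(-507 - 61*(1 - 61)) = (-44460 + (2695 + 16370))/(-507 - 61*(-60)) = (-44460 + 19065)/(-507 + 3660) = -25395/3153 = -25395*1/3153 = -8465/1051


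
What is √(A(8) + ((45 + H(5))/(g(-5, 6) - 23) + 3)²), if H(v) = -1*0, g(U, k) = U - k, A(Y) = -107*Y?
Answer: I*√986287/34 ≈ 29.209*I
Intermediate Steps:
H(v) = 0
√(A(8) + ((45 + H(5))/(g(-5, 6) - 23) + 3)²) = √(-107*8 + ((45 + 0)/((-5 - 1*6) - 23) + 3)²) = √(-856 + (45/((-5 - 6) - 23) + 3)²) = √(-856 + (45/(-11 - 23) + 3)²) = √(-856 + (45/(-34) + 3)²) = √(-856 + (45*(-1/34) + 3)²) = √(-856 + (-45/34 + 3)²) = √(-856 + (57/34)²) = √(-856 + 3249/1156) = √(-986287/1156) = I*√986287/34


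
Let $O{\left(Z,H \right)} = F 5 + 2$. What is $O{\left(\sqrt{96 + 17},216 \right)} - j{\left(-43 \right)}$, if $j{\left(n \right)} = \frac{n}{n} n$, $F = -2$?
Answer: $35$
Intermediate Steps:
$O{\left(Z,H \right)} = -8$ ($O{\left(Z,H \right)} = \left(-2\right) 5 + 2 = -10 + 2 = -8$)
$j{\left(n \right)} = n$ ($j{\left(n \right)} = 1 n = n$)
$O{\left(\sqrt{96 + 17},216 \right)} - j{\left(-43 \right)} = -8 - -43 = -8 + 43 = 35$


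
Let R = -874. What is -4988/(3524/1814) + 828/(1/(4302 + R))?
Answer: 2498354246/881 ≈ 2.8358e+6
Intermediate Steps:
-4988/(3524/1814) + 828/(1/(4302 + R)) = -4988/(3524/1814) + 828/(1/(4302 - 874)) = -4988/(3524*(1/1814)) + 828/(1/3428) = -4988/1762/907 + 828/(1/3428) = -4988*907/1762 + 828*3428 = -2262058/881 + 2838384 = 2498354246/881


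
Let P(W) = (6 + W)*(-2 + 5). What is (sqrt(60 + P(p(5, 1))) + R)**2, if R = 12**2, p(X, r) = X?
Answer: (144 + sqrt(93))**2 ≈ 23606.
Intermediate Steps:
P(W) = 18 + 3*W (P(W) = (6 + W)*3 = 18 + 3*W)
R = 144
(sqrt(60 + P(p(5, 1))) + R)**2 = (sqrt(60 + (18 + 3*5)) + 144)**2 = (sqrt(60 + (18 + 15)) + 144)**2 = (sqrt(60 + 33) + 144)**2 = (sqrt(93) + 144)**2 = (144 + sqrt(93))**2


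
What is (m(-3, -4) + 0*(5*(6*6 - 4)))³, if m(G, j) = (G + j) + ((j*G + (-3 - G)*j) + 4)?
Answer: 729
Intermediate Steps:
m(G, j) = 4 + G + j + G*j + j*(-3 - G) (m(G, j) = (G + j) + ((G*j + j*(-3 - G)) + 4) = (G + j) + (4 + G*j + j*(-3 - G)) = 4 + G + j + G*j + j*(-3 - G))
(m(-3, -4) + 0*(5*(6*6 - 4)))³ = ((4 - 3 - 2*(-4)) + 0*(5*(6*6 - 4)))³ = ((4 - 3 + 8) + 0*(5*(36 - 4)))³ = (9 + 0*(5*32))³ = (9 + 0*160)³ = (9 + 0)³ = 9³ = 729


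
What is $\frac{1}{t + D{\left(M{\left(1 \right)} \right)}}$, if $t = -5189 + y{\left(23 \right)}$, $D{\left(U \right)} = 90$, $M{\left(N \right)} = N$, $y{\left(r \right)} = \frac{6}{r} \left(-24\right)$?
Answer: $- \frac{23}{117421} \approx -0.00019588$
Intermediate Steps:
$y{\left(r \right)} = - \frac{144}{r}$
$t = - \frac{119491}{23}$ ($t = -5189 - \frac{144}{23} = - \frac{119491}{23} \approx -5195.3$)
$\frac{1}{t + D{\left(M{\left(1 \right)} \right)}} = \frac{1}{- \frac{119491}{23} + 90} = \frac{1}{- \frac{117421}{23}} = - \frac{23}{117421}$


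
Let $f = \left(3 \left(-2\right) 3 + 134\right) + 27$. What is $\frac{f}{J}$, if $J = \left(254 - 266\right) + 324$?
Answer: $\frac{11}{24} \approx 0.45833$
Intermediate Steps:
$J = 312$ ($J = -12 + 324 = 312$)
$f = 143$ ($f = \left(\left(-6\right) 3 + 134\right) + 27 = \left(-18 + 134\right) + 27 = 116 + 27 = 143$)
$\frac{f}{J} = \frac{143}{312} = 143 \cdot \frac{1}{312} = \frac{11}{24}$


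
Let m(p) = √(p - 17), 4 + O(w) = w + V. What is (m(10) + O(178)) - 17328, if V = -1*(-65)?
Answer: -17089 + I*√7 ≈ -17089.0 + 2.6458*I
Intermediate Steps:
V = 65
O(w) = 61 + w (O(w) = -4 + (w + 65) = -4 + (65 + w) = 61 + w)
m(p) = √(-17 + p)
(m(10) + O(178)) - 17328 = (√(-17 + 10) + (61 + 178)) - 17328 = (√(-7) + 239) - 17328 = (I*√7 + 239) - 17328 = (239 + I*√7) - 17328 = -17089 + I*√7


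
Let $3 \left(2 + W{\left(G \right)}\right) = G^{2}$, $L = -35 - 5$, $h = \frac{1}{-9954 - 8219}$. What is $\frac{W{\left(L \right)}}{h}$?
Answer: $- \frac{28967762}{3} \approx -9.6559 \cdot 10^{6}$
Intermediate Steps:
$h = - \frac{1}{18173}$ ($h = \frac{1}{-18173} = - \frac{1}{18173} \approx -5.5027 \cdot 10^{-5}$)
$L = -40$
$W{\left(G \right)} = -2 + \frac{G^{2}}{3}$
$\frac{W{\left(L \right)}}{h} = \frac{-2 + \frac{\left(-40\right)^{2}}{3}}{- \frac{1}{18173}} = \left(-2 + \frac{1}{3} \cdot 1600\right) \left(-18173\right) = \left(-2 + \frac{1600}{3}\right) \left(-18173\right) = \frac{1594}{3} \left(-18173\right) = - \frac{28967762}{3}$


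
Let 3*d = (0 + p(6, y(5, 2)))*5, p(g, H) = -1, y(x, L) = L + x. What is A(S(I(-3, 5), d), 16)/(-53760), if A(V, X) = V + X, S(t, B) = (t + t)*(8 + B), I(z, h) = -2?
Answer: 1/5760 ≈ 0.00017361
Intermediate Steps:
d = -5/3 (d = ((0 - 1)*5)/3 = (-1*5)/3 = (⅓)*(-5) = -5/3 ≈ -1.6667)
S(t, B) = 2*t*(8 + B) (S(t, B) = (2*t)*(8 + B) = 2*t*(8 + B))
A(S(I(-3, 5), d), 16)/(-53760) = (2*(-2)*(8 - 5/3) + 16)/(-53760) = (2*(-2)*(19/3) + 16)*(-1/53760) = (-76/3 + 16)*(-1/53760) = -28/3*(-1/53760) = 1/5760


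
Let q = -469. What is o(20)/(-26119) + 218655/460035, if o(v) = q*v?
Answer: 222803961/267014537 ≈ 0.83443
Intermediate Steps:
o(v) = -469*v
o(20)/(-26119) + 218655/460035 = -469*20/(-26119) + 218655/460035 = -9380*(-1/26119) + 218655*(1/460035) = 9380/26119 + 4859/10223 = 222803961/267014537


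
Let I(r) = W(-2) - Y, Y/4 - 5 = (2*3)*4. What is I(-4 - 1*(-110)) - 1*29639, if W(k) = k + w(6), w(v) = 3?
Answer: -29754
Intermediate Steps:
Y = 116 (Y = 20 + 4*((2*3)*4) = 20 + 4*(6*4) = 20 + 4*24 = 20 + 96 = 116)
W(k) = 3 + k (W(k) = k + 3 = 3 + k)
I(r) = -115 (I(r) = (3 - 2) - 1*116 = 1 - 116 = -115)
I(-4 - 1*(-110)) - 1*29639 = -115 - 1*29639 = -115 - 29639 = -29754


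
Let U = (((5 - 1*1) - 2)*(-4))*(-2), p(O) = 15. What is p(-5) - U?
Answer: -1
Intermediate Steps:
U = 16 (U = (((5 - 1) - 2)*(-4))*(-2) = ((4 - 2)*(-4))*(-2) = (2*(-4))*(-2) = -8*(-2) = 16)
p(-5) - U = 15 - 1*16 = 15 - 16 = -1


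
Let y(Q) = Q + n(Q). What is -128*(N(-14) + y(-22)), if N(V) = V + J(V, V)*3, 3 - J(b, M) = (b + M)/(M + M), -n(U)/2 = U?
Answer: -1792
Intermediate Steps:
n(U) = -2*U
J(b, M) = 3 - (M + b)/(2*M) (J(b, M) = 3 - (b + M)/(M + M) = 3 - (M + b)/(2*M))
y(Q) = -Q (y(Q) = Q - 2*Q = -Q)
N(V) = 6 + V (N(V) = V + ((-V + 5*V)/(2*V))*3 = V + ((4*V)/(2*V))*3 = V + 2*3 = V + 6 = 6 + V)
-128*(N(-14) + y(-22)) = -128*((6 - 14) - 1*(-22)) = -128*(-8 + 22) = -128*14 = -1792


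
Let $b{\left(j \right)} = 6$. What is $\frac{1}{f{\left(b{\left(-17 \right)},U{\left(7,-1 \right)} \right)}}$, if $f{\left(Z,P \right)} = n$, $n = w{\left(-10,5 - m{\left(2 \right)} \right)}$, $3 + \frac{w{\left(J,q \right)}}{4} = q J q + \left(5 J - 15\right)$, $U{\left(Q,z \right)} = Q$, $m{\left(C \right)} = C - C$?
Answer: $- \frac{1}{1272} \approx -0.00078616$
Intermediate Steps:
$m{\left(C \right)} = 0$
$w{\left(J,q \right)} = -72 + 20 J + 4 J q^{2}$ ($w{\left(J,q \right)} = -12 + 4 \left(q J q + \left(5 J - 15\right)\right) = -12 + 4 \left(J q q + \left(-15 + 5 J\right)\right) = -12 + 4 \left(J q^{2} + \left(-15 + 5 J\right)\right) = -12 + 4 \left(-15 + 5 J + J q^{2}\right) = -12 + \left(-60 + 20 J + 4 J q^{2}\right) = -72 + 20 J + 4 J q^{2}$)
$n = -1272$ ($n = -72 + 20 \left(-10\right) + 4 \left(-10\right) \left(5 - 0\right)^{2} = -72 - 200 + 4 \left(-10\right) \left(5 + 0\right)^{2} = -72 - 200 + 4 \left(-10\right) 5^{2} = -72 - 200 + 4 \left(-10\right) 25 = -72 - 200 - 1000 = -1272$)
$f{\left(Z,P \right)} = -1272$
$\frac{1}{f{\left(b{\left(-17 \right)},U{\left(7,-1 \right)} \right)}} = \frac{1}{-1272} = - \frac{1}{1272}$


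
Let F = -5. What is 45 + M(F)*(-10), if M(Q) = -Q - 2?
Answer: 15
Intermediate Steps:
M(Q) = -2 - Q
45 + M(F)*(-10) = 45 + (-2 - 1*(-5))*(-10) = 45 + (-2 + 5)*(-10) = 45 + 3*(-10) = 45 - 30 = 15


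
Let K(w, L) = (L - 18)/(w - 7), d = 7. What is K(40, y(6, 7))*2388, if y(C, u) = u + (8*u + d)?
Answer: 41392/11 ≈ 3762.9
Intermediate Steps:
y(C, u) = 7 + 9*u (y(C, u) = u + (8*u + 7) = u + (7 + 8*u) = 7 + 9*u)
K(w, L) = (-18 + L)/(-7 + w)
K(40, y(6, 7))*2388 = ((-18 + (7 + 9*7))/(-7 + 40))*2388 = ((-18 + (7 + 63))/33)*2388 = ((-18 + 70)/33)*2388 = ((1/33)*52)*2388 = (52/33)*2388 = 41392/11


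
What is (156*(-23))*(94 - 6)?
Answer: -315744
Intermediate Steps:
(156*(-23))*(94 - 6) = -3588*88 = -315744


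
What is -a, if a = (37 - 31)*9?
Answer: -54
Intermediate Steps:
a = 54 (a = 6*9 = 54)
-a = -1*54 = -54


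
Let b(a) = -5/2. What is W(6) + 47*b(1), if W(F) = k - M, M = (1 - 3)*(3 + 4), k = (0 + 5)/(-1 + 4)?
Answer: -611/6 ≈ -101.83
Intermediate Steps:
k = 5/3 ≈ 1.6667
b(a) = -5/2 (b(a) = -5*1/2 = -5/2)
M = -14 (M = -2*7 = -14)
W(F) = 47/3 (W(F) = 5/3 - 1*(-14) = 5/3 + 14 = 47/3)
W(6) + 47*b(1) = 47/3 + 47*(-5/2) = 47/3 - 235/2 = -611/6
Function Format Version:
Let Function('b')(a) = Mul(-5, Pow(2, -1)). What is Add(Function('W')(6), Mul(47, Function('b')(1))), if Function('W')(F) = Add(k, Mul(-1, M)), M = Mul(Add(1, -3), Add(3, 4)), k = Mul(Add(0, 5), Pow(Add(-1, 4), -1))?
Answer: Rational(-611, 6) ≈ -101.83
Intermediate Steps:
k = Rational(5, 3) (k = Mul(5, Pow(3, -1)) = Mul(5, Rational(1, 3)) = Rational(5, 3) ≈ 1.6667)
Function('b')(a) = Rational(-5, 2) (Function('b')(a) = Mul(-5, Rational(1, 2)) = Rational(-5, 2))
M = -14 (M = Mul(-2, 7) = -14)
Function('W')(F) = Rational(47, 3) (Function('W')(F) = Add(Rational(5, 3), Mul(-1, -14)) = Add(Rational(5, 3), 14) = Rational(47, 3))
Add(Function('W')(6), Mul(47, Function('b')(1))) = Add(Rational(47, 3), Mul(47, Rational(-5, 2))) = Add(Rational(47, 3), Rational(-235, 2)) = Rational(-611, 6)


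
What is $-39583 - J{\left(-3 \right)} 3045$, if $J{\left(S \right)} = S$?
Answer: $-30448$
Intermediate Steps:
$-39583 - J{\left(-3 \right)} 3045 = -39583 - \left(-3\right) 3045 = -39583 - -9135 = -39583 + 9135 = -30448$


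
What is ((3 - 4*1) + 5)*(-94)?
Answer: -376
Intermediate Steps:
((3 - 4*1) + 5)*(-94) = ((3 - 4) + 5)*(-94) = (-1 + 5)*(-94) = 4*(-94) = -376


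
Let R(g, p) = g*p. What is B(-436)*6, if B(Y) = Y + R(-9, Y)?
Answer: 20928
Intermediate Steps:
B(Y) = -8*Y (B(Y) = Y - 9*Y = -8*Y)
B(-436)*6 = -8*(-436)*6 = 3488*6 = 20928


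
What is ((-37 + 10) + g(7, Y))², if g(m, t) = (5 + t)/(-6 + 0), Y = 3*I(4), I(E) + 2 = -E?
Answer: 22201/36 ≈ 616.69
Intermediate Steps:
I(E) = -2 - E
Y = -18 (Y = 3*(-2 - 1*4) = 3*(-2 - 4) = 3*(-6) = -18)
g(m, t) = -⅚ - t/6 (g(m, t) = (5 + t)/(-6) = (5 + t)*(-⅙) = -⅚ - t/6)
((-37 + 10) + g(7, Y))² = ((-37 + 10) + (-⅚ - ⅙*(-18)))² = (-27 + (-⅚ + 3))² = (-27 + 13/6)² = (-149/6)² = 22201/36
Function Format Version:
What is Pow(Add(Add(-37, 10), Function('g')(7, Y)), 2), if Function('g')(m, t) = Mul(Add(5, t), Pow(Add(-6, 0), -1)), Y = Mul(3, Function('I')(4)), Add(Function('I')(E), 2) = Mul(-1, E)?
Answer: Rational(22201, 36) ≈ 616.69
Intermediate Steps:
Function('I')(E) = Add(-2, Mul(-1, E))
Y = -18 (Y = Mul(3, Add(-2, Mul(-1, 4))) = Mul(3, Add(-2, -4)) = Mul(3, -6) = -18)
Function('g')(m, t) = Add(Rational(-5, 6), Mul(Rational(-1, 6), t)) (Function('g')(m, t) = Mul(Add(5, t), Pow(-6, -1)) = Mul(Add(5, t), Rational(-1, 6)) = Add(Rational(-5, 6), Mul(Rational(-1, 6), t)))
Pow(Add(Add(-37, 10), Function('g')(7, Y)), 2) = Pow(Add(Add(-37, 10), Add(Rational(-5, 6), Mul(Rational(-1, 6), -18))), 2) = Pow(Add(-27, Add(Rational(-5, 6), 3)), 2) = Pow(Add(-27, Rational(13, 6)), 2) = Pow(Rational(-149, 6), 2) = Rational(22201, 36)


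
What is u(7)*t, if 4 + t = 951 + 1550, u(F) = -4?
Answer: -9988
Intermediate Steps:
t = 2497 (t = -4 + (951 + 1550) = -4 + 2501 = 2497)
u(7)*t = -4*2497 = -9988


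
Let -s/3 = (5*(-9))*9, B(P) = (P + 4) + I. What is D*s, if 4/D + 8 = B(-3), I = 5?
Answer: -2430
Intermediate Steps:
B(P) = 9 + P (B(P) = (P + 4) + 5 = (4 + P) + 5 = 9 + P)
s = 1215 (s = -3*5*(-9)*9 = -(-135)*9 = -3*(-405) = 1215)
D = -2 (D = 4/(-8 + (9 - 3)) = 4/(-8 + 6) = 4/(-2) = 4*(-1/2) = -2)
D*s = -2*1215 = -2430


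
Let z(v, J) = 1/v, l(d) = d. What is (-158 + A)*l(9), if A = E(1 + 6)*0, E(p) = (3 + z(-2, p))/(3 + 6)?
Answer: -1422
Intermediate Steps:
z(v, J) = 1/v
E(p) = 5/18 (E(p) = (3 + 1/(-2))/(3 + 6) = (3 - ½)/9 = (5/2)*(⅑) = 5/18)
A = 0 (A = (5/18)*0 = 0)
(-158 + A)*l(9) = (-158 + 0)*9 = -158*9 = -1422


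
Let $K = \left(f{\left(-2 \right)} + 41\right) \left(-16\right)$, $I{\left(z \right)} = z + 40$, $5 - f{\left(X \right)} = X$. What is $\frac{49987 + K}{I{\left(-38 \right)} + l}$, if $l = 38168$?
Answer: $\frac{49219}{38170} \approx 1.2895$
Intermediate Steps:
$f{\left(X \right)} = 5 - X$
$I{\left(z \right)} = 40 + z$
$K = -768$ ($K = \left(\left(5 - -2\right) + 41\right) \left(-16\right) = \left(\left(5 + 2\right) + 41\right) \left(-16\right) = \left(7 + 41\right) \left(-16\right) = 48 \left(-16\right) = -768$)
$\frac{49987 + K}{I{\left(-38 \right)} + l} = \frac{49987 - 768}{\left(40 - 38\right) + 38168} = \frac{49219}{2 + 38168} = \frac{49219}{38170}$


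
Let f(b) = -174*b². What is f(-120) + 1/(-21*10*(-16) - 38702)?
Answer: -88552915201/35342 ≈ -2.5056e+6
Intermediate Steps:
f(-120) + 1/(-21*10*(-16) - 38702) = -174*(-120)² + 1/(-21*10*(-16) - 38702) = -174*14400 + 1/(-210*(-16) - 38702) = -2505600 + 1/(3360 - 38702) = -2505600 + 1/(-35342) = -2505600 - 1/35342 = -88552915201/35342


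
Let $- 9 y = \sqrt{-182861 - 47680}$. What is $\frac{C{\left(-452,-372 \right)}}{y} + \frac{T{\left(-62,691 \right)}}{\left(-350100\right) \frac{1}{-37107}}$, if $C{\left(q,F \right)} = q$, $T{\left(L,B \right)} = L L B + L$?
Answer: $\frac{5475636733}{19450} - \frac{1356 i \sqrt{230541}}{76847} \approx 2.8152 \cdot 10^{5} - 8.4724 i$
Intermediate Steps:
$T{\left(L,B \right)} = L + B L^{2}$ ($T{\left(L,B \right)} = L^{2} B + L = B L^{2} + L = L + B L^{2}$)
$y = - \frac{i \sqrt{230541}}{9}$ ($y = - \frac{\sqrt{-182861 - 47680}}{9} = - \frac{\sqrt{-230541}}{9} = - \frac{i \sqrt{230541}}{9} \approx - 53.35 i$)
$\frac{C{\left(-452,-372 \right)}}{y} + \frac{T{\left(-62,691 \right)}}{\left(-350100\right) \frac{1}{-37107}} = - \frac{452}{\left(- \frac{1}{9}\right) i \sqrt{230541}} + \frac{\left(-62\right) \left(1 + 691 \left(-62\right)\right)}{\left(-350100\right) \frac{1}{-37107}} = - 452 \frac{3 i \sqrt{230541}}{76847} + \frac{\left(-62\right) \left(1 - 42842\right)}{\left(-350100\right) \left(- \frac{1}{37107}\right)} = - \frac{1356 i \sqrt{230541}}{76847} + \frac{\left(-62\right) \left(-42841\right)}{\frac{38900}{4123}} = - \frac{1356 i \sqrt{230541}}{76847} + 2656142 \cdot \frac{4123}{38900} = - \frac{1356 i \sqrt{230541}}{76847} + \frac{5475636733}{19450} = \frac{5475636733}{19450} - \frac{1356 i \sqrt{230541}}{76847}$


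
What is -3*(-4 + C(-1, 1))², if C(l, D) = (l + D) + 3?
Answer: -3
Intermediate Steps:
C(l, D) = 3 + D + l (C(l, D) = (D + l) + 3 = 3 + D + l)
-3*(-4 + C(-1, 1))² = -3*(-4 + (3 + 1 - 1))² = -3*(-4 + 3)² = -3*(-1)² = -3*1 = -3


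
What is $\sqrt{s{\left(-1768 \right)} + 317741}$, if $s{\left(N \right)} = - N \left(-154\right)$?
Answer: $\sqrt{45469} \approx 213.23$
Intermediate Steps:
$s{\left(N \right)} = 154 N$ ($s{\left(N \right)} = - \left(-154\right) N = 154 N$)
$\sqrt{s{\left(-1768 \right)} + 317741} = \sqrt{154 \left(-1768\right) + 317741} = \sqrt{-272272 + 317741} = \sqrt{45469}$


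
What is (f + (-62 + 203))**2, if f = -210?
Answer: 4761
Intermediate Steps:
(f + (-62 + 203))**2 = (-210 + (-62 + 203))**2 = (-210 + 141)**2 = (-69)**2 = 4761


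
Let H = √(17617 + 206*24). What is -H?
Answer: -√22561 ≈ -150.20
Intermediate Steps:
H = √22561 (H = √(17617 + 4944) = √22561 ≈ 150.20)
-H = -√22561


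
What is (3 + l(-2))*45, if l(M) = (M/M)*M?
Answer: 45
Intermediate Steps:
l(M) = M (l(M) = 1*M = M)
(3 + l(-2))*45 = (3 - 2)*45 = 1*45 = 45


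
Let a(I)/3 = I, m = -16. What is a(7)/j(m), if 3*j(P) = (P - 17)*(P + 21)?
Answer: -21/55 ≈ -0.38182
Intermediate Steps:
a(I) = 3*I
j(P) = (-17 + P)*(21 + P)/3 (j(P) = ((P - 17)*(P + 21))/3 = ((-17 + P)*(21 + P))/3 = (-17 + P)*(21 + P)/3)
a(7)/j(m) = (3*7)/(-119 + (⅓)*(-16)² + (4/3)*(-16)) = 21/(-119 + (⅓)*256 - 64/3) = 21/(-119 + 256/3 - 64/3) = 21/(-55) = 21*(-1/55) = -21/55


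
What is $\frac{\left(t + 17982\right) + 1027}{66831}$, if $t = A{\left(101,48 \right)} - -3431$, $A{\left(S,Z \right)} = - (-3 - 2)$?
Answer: $\frac{22445}{66831} \approx 0.33585$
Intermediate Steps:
$A{\left(S,Z \right)} = 5$ ($A{\left(S,Z \right)} = \left(-1\right) \left(-5\right) = 5$)
$t = 3436$ ($t = 5 - -3431 = 5 + 3431 = 3436$)
$\frac{\left(t + 17982\right) + 1027}{66831} = \frac{\left(3436 + 17982\right) + 1027}{66831} = \left(21418 + 1027\right) \frac{1}{66831} = 22445 \cdot \frac{1}{66831} = \frac{22445}{66831}$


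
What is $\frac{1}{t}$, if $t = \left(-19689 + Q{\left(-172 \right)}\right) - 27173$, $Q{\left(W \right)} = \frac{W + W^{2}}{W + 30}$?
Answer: $- \frac{71}{3341908} \approx -2.1245 \cdot 10^{-5}$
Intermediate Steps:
$Q{\left(W \right)} = \frac{W + W^{2}}{30 + W}$
$t = - \frac{3341908}{71}$ ($t = \left(-19689 - \frac{172 \left(1 - 172\right)}{30 - 172}\right) - 27173 = \left(-19689 - 172 \frac{1}{-142} \left(-171\right)\right) - 27173 = \left(-19689 - \left(- \frac{86}{71}\right) \left(-171\right)\right) - 27173 = \left(-19689 - \frac{14706}{71}\right) - 27173 = - \frac{1412625}{71} - 27173 = - \frac{3341908}{71} \approx -47069.0$)
$\frac{1}{t} = \frac{1}{- \frac{3341908}{71}} = - \frac{71}{3341908}$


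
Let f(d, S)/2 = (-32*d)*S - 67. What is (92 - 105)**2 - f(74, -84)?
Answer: -397521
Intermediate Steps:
f(d, S) = -134 - 64*S*d (f(d, S) = 2*((-32*d)*S - 67) = 2*(-32*S*d - 67) = 2*(-67 - 32*S*d) = -134 - 64*S*d)
(92 - 105)**2 - f(74, -84) = (92 - 105)**2 - (-134 - 64*(-84)*74) = (-13)**2 - (-134 + 397824) = 169 - 1*397690 = 169 - 397690 = -397521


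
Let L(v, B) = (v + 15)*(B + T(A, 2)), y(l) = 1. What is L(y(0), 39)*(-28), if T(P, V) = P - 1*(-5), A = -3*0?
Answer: -19712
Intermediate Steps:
A = 0
T(P, V) = 5 + P (T(P, V) = P + 5 = 5 + P)
L(v, B) = (5 + B)*(15 + v) (L(v, B) = (v + 15)*(B + (5 + 0)) = (15 + v)*(B + 5) = (15 + v)*(5 + B) = (5 + B)*(15 + v))
L(y(0), 39)*(-28) = (75 + 5*1 + 15*39 + 39*1)*(-28) = (75 + 5 + 585 + 39)*(-28) = 704*(-28) = -19712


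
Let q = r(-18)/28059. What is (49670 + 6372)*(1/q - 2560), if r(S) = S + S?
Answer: -1122885533/6 ≈ -1.8715e+8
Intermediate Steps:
r(S) = 2*S
q = -12/9353 (q = (2*(-18))/28059 = -36*1/28059 = -12/9353 ≈ -0.0012830)
(49670 + 6372)*(1/q - 2560) = (49670 + 6372)*(1/(-12/9353) - 2560) = 56042*(-9353/12 - 2560) = 56042*(-40073/12) = -1122885533/6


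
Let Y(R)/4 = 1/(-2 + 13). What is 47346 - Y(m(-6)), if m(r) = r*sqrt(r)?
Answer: 520802/11 ≈ 47346.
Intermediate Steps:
m(r) = r**(3/2)
Y(R) = 4/11 (Y(R) = 4/(-2 + 13) = 4/11)
47346 - Y(m(-6)) = 47346 - 1*4/11 = 47346 - 4/11 = 520802/11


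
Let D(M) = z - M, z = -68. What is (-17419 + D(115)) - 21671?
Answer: -39273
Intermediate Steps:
D(M) = -68 - M
(-17419 + D(115)) - 21671 = (-17419 + (-68 - 1*115)) - 21671 = (-17419 + (-68 - 115)) - 21671 = (-17419 - 183) - 21671 = -17602 - 21671 = -39273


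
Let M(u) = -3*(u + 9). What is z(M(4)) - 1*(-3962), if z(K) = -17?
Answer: 3945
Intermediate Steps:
M(u) = -27 - 3*u (M(u) = -3*(9 + u) = -27 - 3*u)
z(M(4)) - 1*(-3962) = -17 - 1*(-3962) = -17 + 3962 = 3945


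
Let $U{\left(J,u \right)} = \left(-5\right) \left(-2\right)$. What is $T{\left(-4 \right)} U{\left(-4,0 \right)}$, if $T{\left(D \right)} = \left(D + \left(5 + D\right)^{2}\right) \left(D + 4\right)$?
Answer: $0$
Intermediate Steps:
$U{\left(J,u \right)} = 10$
$T{\left(D \right)} = \left(4 + D\right) \left(D + \left(5 + D\right)^{2}\right)$ ($T{\left(D \right)} = \left(D + \left(5 + D\right)^{2}\right) \left(4 + D\right) = \left(4 + D\right) \left(D + \left(5 + D\right)^{2}\right)$)
$T{\left(-4 \right)} U{\left(-4,0 \right)} = \left(100 + \left(-4\right)^{3} + 15 \left(-4\right)^{2} + 69 \left(-4\right)\right) 10 = \left(100 - 64 + 15 \cdot 16 - 276\right) 10 = \left(100 - 64 + 240 - 276\right) 10 = 0 \cdot 10 = 0$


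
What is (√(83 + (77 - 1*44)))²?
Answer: 116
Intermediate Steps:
(√(83 + (77 - 1*44)))² = (√(83 + (77 - 44)))² = (√(83 + 33))² = (√116)² = (2*√29)² = 116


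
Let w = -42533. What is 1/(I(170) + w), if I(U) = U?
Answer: -1/42363 ≈ -2.3606e-5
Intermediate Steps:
1/(I(170) + w) = 1/(170 - 42533) = 1/(-42363) = -1/42363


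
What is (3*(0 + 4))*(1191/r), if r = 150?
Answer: 2382/25 ≈ 95.280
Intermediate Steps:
(3*(0 + 4))*(1191/r) = (3*(0 + 4))*(1191/150) = (3*4)*(1191*(1/150)) = 12*(397/50) = 2382/25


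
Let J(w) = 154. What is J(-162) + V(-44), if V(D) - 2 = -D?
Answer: 200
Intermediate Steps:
V(D) = 2 - D
J(-162) + V(-44) = 154 + (2 - 1*(-44)) = 154 + (2 + 44) = 154 + 46 = 200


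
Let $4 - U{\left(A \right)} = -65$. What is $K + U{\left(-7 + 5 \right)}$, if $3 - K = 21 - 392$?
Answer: $443$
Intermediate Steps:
$U{\left(A \right)} = 69$ ($U{\left(A \right)} = 4 - -65 = 4 + 65 = 69$)
$K = 374$ ($K = 3 - \left(21 - 392\right) = 3 - -371 = 3 + 371 = 374$)
$K + U{\left(-7 + 5 \right)} = 374 + 69 = 443$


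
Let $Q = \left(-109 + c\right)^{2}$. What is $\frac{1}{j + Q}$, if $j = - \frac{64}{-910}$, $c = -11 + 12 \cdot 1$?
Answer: $\frac{455}{5307152} \approx 8.5733 \cdot 10^{-5}$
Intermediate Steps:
$c = 1$ ($c = -11 + 12 = 1$)
$j = \frac{32}{455}$ ($j = \left(-64\right) \left(- \frac{1}{910}\right) = \frac{32}{455} \approx 0.07033$)
$Q = 11664$ ($Q = \left(-109 + 1\right)^{2} = \left(-108\right)^{2} = 11664$)
$\frac{1}{j + Q} = \frac{1}{\frac{32}{455} + 11664} = \frac{1}{\frac{5307152}{455}} = \frac{455}{5307152}$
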